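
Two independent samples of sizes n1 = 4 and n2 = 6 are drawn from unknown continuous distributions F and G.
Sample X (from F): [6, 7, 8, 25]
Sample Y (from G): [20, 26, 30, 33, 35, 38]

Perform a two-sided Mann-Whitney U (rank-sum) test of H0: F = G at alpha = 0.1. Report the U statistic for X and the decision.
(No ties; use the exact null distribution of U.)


Step 1: Combine and sort all 10 observations; assign midranks.
sorted (value, group): (6,X), (7,X), (8,X), (20,Y), (25,X), (26,Y), (30,Y), (33,Y), (35,Y), (38,Y)
ranks: 6->1, 7->2, 8->3, 20->4, 25->5, 26->6, 30->7, 33->8, 35->9, 38->10
Step 2: Rank sum for X: R1 = 1 + 2 + 3 + 5 = 11.
Step 3: U_X = R1 - n1(n1+1)/2 = 11 - 4*5/2 = 11 - 10 = 1.
       U_Y = n1*n2 - U_X = 24 - 1 = 23.
Step 4: No ties, so the exact null distribution of U (based on enumerating the C(10,4) = 210 equally likely rank assignments) gives the two-sided p-value.
Step 5: p-value = 0.019048; compare to alpha = 0.1. reject H0.

U_X = 1, p = 0.019048, reject H0 at alpha = 0.1.


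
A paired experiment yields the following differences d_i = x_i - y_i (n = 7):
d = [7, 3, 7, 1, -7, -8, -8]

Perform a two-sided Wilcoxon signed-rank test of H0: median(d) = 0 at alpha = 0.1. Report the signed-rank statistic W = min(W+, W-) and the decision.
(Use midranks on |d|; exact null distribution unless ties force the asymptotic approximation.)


Step 1: Drop any zero differences (none here) and take |d_i|.
|d| = [7, 3, 7, 1, 7, 8, 8]
Step 2: Midrank |d_i| (ties get averaged ranks).
ranks: |7|->4, |3|->2, |7|->4, |1|->1, |7|->4, |8|->6.5, |8|->6.5
Step 3: Attach original signs; sum ranks with positive sign and with negative sign.
W+ = 4 + 2 + 4 + 1 = 11
W- = 4 + 6.5 + 6.5 = 17
(Check: W+ + W- = 28 should equal n(n+1)/2 = 28.)
Step 4: Test statistic W = min(W+, W-) = 11.
Step 5: Ties in |d|, so use the tie-corrected normal approximation.
        E[W] = n(n+1)/4 = 7*8/4 = 14.
        Tie groups: |d|=7 (t=3), |d|=8 (t=2); sum(t^3 - t) = 30.
        Var[W] = n(n+1)(2n+1)/24 - sum(t^3-t)/48 = 840/24 - 30/48 = 34.375.
        z = (W - E[W]) / sqrt(Var[W]) = (11 - 14) / 5.8630 = -0.5117.
        Two-sided p = 2*Phi(z) = 0.608874.
Step 6: alpha = 0.1. fail to reject H0.

W+ = 11, W- = 17, W = min = 11, p = 0.608874, fail to reject H0.


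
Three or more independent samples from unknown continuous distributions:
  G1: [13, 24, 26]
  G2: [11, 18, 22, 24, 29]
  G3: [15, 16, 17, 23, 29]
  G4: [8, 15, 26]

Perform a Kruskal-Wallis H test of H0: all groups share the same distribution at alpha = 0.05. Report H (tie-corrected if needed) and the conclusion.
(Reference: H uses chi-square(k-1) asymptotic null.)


Step 1: Combine all N = 16 observations and assign midranks.
sorted (value, group, rank): (8,G4,1), (11,G2,2), (13,G1,3), (15,G3,4.5), (15,G4,4.5), (16,G3,6), (17,G3,7), (18,G2,8), (22,G2,9), (23,G3,10), (24,G1,11.5), (24,G2,11.5), (26,G1,13.5), (26,G4,13.5), (29,G2,15.5), (29,G3,15.5)
Step 2: Sum ranks within each group.
R_1 = 28 (n_1 = 3)
R_2 = 46 (n_2 = 5)
R_3 = 43 (n_3 = 5)
R_4 = 19 (n_4 = 3)
Step 3: H = 12/(N(N+1)) * sum(R_i^2/n_i) - 3(N+1)
     = 12/(16*17) * (28^2/3 + 46^2/5 + 43^2/5 + 19^2/3) - 3*17
     = 0.044118 * 1174.67 - 51
     = 0.823529.
Step 4: Ties present; correction factor C = 1 - 24/(16^3 - 16) = 0.994118. Corrected H = 0.823529 / 0.994118 = 0.828402.
Step 5: Under H0, H ~ chi^2(3); p-value = 0.842662.
Step 6: alpha = 0.05. fail to reject H0.

H = 0.8284, df = 3, p = 0.842662, fail to reject H0.


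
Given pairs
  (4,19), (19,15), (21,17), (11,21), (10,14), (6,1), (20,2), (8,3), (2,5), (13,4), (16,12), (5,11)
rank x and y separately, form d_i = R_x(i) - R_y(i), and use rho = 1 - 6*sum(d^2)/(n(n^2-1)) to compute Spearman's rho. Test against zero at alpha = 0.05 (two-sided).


Step 1: Rank x and y separately (midranks; no ties here).
rank(x): 4->2, 19->10, 21->12, 11->7, 10->6, 6->4, 20->11, 8->5, 2->1, 13->8, 16->9, 5->3
rank(y): 19->11, 15->9, 17->10, 21->12, 14->8, 1->1, 2->2, 3->3, 5->5, 4->4, 12->7, 11->6
Step 2: d_i = R_x(i) - R_y(i); compute d_i^2.
  (2-11)^2=81, (10-9)^2=1, (12-10)^2=4, (7-12)^2=25, (6-8)^2=4, (4-1)^2=9, (11-2)^2=81, (5-3)^2=4, (1-5)^2=16, (8-4)^2=16, (9-7)^2=4, (3-6)^2=9
sum(d^2) = 254.
Step 3: rho = 1 - 6*254 / (12*(12^2 - 1)) = 1 - 1524/1716 = 0.111888.
Step 4: Under H0, t = rho * sqrt((n-2)/(1-rho^2)) = 0.3561 ~ t(10).
Step 5: Two-sided p-value from the t-distribution with 10 df = 0.729195.
Step 6: alpha = 0.05. fail to reject H0.

rho = 0.1119, p = 0.729195, fail to reject H0 at alpha = 0.05.


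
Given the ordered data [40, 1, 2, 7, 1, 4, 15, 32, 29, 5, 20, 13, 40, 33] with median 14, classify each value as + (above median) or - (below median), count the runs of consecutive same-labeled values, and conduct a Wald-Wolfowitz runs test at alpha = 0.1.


Step 1: Compute median = 14; label A = above, B = below.
Labels in order: ABBBBBAAABABAA  (n_A = 7, n_B = 7)
Step 2: Count runs R = 7.
Step 3: Under H0 (random ordering), E[R] = 2*n_A*n_B/(n_A+n_B) + 1 = 2*7*7/14 + 1 = 8.0000.
        Var[R] = 2*n_A*n_B*(2*n_A*n_B - n_A - n_B) / ((n_A+n_B)^2 * (n_A+n_B-1)) = 8232/2548 = 3.2308.
        SD[R] = 1.7974.
Step 4: Continuity-corrected z = (R + 0.5 - E[R]) / SD[R] = (7 + 0.5 - 8.0000) / 1.7974 = -0.2782.
Step 5: Two-sided p-value via normal approximation = 2*(1 - Phi(|z|)) = 0.780879.
Step 6: alpha = 0.1. fail to reject H0.

R = 7, z = -0.2782, p = 0.780879, fail to reject H0.


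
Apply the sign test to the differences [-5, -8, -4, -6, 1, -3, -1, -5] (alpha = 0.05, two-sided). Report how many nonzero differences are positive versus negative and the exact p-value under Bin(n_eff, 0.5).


Step 1: Discard zero differences. Original n = 8; n_eff = number of nonzero differences = 8.
Nonzero differences (with sign): -5, -8, -4, -6, +1, -3, -1, -5
Step 2: Count signs: positive = 1, negative = 7.
Step 3: Under H0: P(positive) = 0.5, so the number of positives S ~ Bin(8, 0.5).
Step 4: Two-sided exact p-value = sum of Bin(8,0.5) probabilities at or below the observed probability = 0.070312.
Step 5: alpha = 0.05. fail to reject H0.

n_eff = 8, pos = 1, neg = 7, p = 0.070312, fail to reject H0.


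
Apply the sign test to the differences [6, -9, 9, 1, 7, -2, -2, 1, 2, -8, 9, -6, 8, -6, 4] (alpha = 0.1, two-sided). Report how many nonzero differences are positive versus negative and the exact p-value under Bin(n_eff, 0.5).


Step 1: Discard zero differences. Original n = 15; n_eff = number of nonzero differences = 15.
Nonzero differences (with sign): +6, -9, +9, +1, +7, -2, -2, +1, +2, -8, +9, -6, +8, -6, +4
Step 2: Count signs: positive = 9, negative = 6.
Step 3: Under H0: P(positive) = 0.5, so the number of positives S ~ Bin(15, 0.5).
Step 4: Two-sided exact p-value = sum of Bin(15,0.5) probabilities at or below the observed probability = 0.607239.
Step 5: alpha = 0.1. fail to reject H0.

n_eff = 15, pos = 9, neg = 6, p = 0.607239, fail to reject H0.


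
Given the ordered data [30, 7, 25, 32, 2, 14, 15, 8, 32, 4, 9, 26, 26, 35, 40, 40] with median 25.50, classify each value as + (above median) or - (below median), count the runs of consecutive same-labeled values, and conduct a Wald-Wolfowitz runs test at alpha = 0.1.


Step 1: Compute median = 25.50; label A = above, B = below.
Labels in order: ABBABBBBABBAAAAA  (n_A = 8, n_B = 8)
Step 2: Count runs R = 7.
Step 3: Under H0 (random ordering), E[R] = 2*n_A*n_B/(n_A+n_B) + 1 = 2*8*8/16 + 1 = 9.0000.
        Var[R] = 2*n_A*n_B*(2*n_A*n_B - n_A - n_B) / ((n_A+n_B)^2 * (n_A+n_B-1)) = 14336/3840 = 3.7333.
        SD[R] = 1.9322.
Step 4: Continuity-corrected z = (R + 0.5 - E[R]) / SD[R] = (7 + 0.5 - 9.0000) / 1.9322 = -0.7763.
Step 5: Two-sided p-value via normal approximation = 2*(1 - Phi(|z|)) = 0.437558.
Step 6: alpha = 0.1. fail to reject H0.

R = 7, z = -0.7763, p = 0.437558, fail to reject H0.


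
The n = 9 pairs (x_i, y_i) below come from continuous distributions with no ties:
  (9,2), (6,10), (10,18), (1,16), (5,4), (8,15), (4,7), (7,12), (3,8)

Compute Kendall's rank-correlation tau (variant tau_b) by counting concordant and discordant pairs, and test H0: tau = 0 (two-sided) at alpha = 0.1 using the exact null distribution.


Step 1: Enumerate the 36 unordered pairs (i,j) with i<j and classify each by sign(x_j-x_i) * sign(y_j-y_i).
  (1,2):dx=-3,dy=+8->D; (1,3):dx=+1,dy=+16->C; (1,4):dx=-8,dy=+14->D; (1,5):dx=-4,dy=+2->D
  (1,6):dx=-1,dy=+13->D; (1,7):dx=-5,dy=+5->D; (1,8):dx=-2,dy=+10->D; (1,9):dx=-6,dy=+6->D
  (2,3):dx=+4,dy=+8->C; (2,4):dx=-5,dy=+6->D; (2,5):dx=-1,dy=-6->C; (2,6):dx=+2,dy=+5->C
  (2,7):dx=-2,dy=-3->C; (2,8):dx=+1,dy=+2->C; (2,9):dx=-3,dy=-2->C; (3,4):dx=-9,dy=-2->C
  (3,5):dx=-5,dy=-14->C; (3,6):dx=-2,dy=-3->C; (3,7):dx=-6,dy=-11->C; (3,8):dx=-3,dy=-6->C
  (3,9):dx=-7,dy=-10->C; (4,5):dx=+4,dy=-12->D; (4,6):dx=+7,dy=-1->D; (4,7):dx=+3,dy=-9->D
  (4,8):dx=+6,dy=-4->D; (4,9):dx=+2,dy=-8->D; (5,6):dx=+3,dy=+11->C; (5,7):dx=-1,dy=+3->D
  (5,8):dx=+2,dy=+8->C; (5,9):dx=-2,dy=+4->D; (6,7):dx=-4,dy=-8->C; (6,8):dx=-1,dy=-3->C
  (6,9):dx=-5,dy=-7->C; (7,8):dx=+3,dy=+5->C; (7,9):dx=-1,dy=+1->D; (8,9):dx=-4,dy=-4->C
Step 2: C = 20, D = 16, total pairs = 36.
Step 3: tau = (C - D)/(n(n-1)/2) = (20 - 16)/36 = 0.111111.
Step 4: Exact two-sided p-value (enumerate n! = 362880 permutations of y under H0): p = 0.761414.
Step 5: alpha = 0.1. fail to reject H0.

tau_b = 0.1111 (C=20, D=16), p = 0.761414, fail to reject H0.


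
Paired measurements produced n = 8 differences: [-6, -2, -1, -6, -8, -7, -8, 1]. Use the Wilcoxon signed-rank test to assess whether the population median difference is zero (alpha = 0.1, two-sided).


Step 1: Drop any zero differences (none here) and take |d_i|.
|d| = [6, 2, 1, 6, 8, 7, 8, 1]
Step 2: Midrank |d_i| (ties get averaged ranks).
ranks: |6|->4.5, |2|->3, |1|->1.5, |6|->4.5, |8|->7.5, |7|->6, |8|->7.5, |1|->1.5
Step 3: Attach original signs; sum ranks with positive sign and with negative sign.
W+ = 1.5 = 1.5
W- = 4.5 + 3 + 1.5 + 4.5 + 7.5 + 6 + 7.5 = 34.5
(Check: W+ + W- = 36 should equal n(n+1)/2 = 36.)
Step 4: Test statistic W = min(W+, W-) = 1.5.
Step 5: Ties in |d|, so use the tie-corrected normal approximation.
        E[W] = n(n+1)/4 = 8*9/4 = 18.
        Tie groups: |d|=1 (t=2), |d|=6 (t=2), |d|=8 (t=2); sum(t^3 - t) = 18.
        Var[W] = n(n+1)(2n+1)/24 - sum(t^3-t)/48 = 1224/24 - 18/48 = 50.625.
        z = (W - E[W]) / sqrt(Var[W]) = (1.5 - 18) / 7.1151 = -2.3190.
        Two-sided p = 2*Phi(z) = 0.020395.
Step 6: alpha = 0.1. reject H0.

W+ = 1.5, W- = 34.5, W = min = 1.5, p = 0.020395, reject H0.


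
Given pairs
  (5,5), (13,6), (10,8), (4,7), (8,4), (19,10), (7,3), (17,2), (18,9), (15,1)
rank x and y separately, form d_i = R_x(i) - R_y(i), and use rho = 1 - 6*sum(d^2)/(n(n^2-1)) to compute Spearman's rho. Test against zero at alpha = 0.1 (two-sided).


Step 1: Rank x and y separately (midranks; no ties here).
rank(x): 5->2, 13->6, 10->5, 4->1, 8->4, 19->10, 7->3, 17->8, 18->9, 15->7
rank(y): 5->5, 6->6, 8->8, 7->7, 4->4, 10->10, 3->3, 2->2, 9->9, 1->1
Step 2: d_i = R_x(i) - R_y(i); compute d_i^2.
  (2-5)^2=9, (6-6)^2=0, (5-8)^2=9, (1-7)^2=36, (4-4)^2=0, (10-10)^2=0, (3-3)^2=0, (8-2)^2=36, (9-9)^2=0, (7-1)^2=36
sum(d^2) = 126.
Step 3: rho = 1 - 6*126 / (10*(10^2 - 1)) = 1 - 756/990 = 0.236364.
Step 4: Under H0, t = rho * sqrt((n-2)/(1-rho^2)) = 0.6880 ~ t(8).
Step 5: Two-sided p-value from the t-distribution with 8 df = 0.510885.
Step 6: alpha = 0.1. fail to reject H0.

rho = 0.2364, p = 0.510885, fail to reject H0 at alpha = 0.1.


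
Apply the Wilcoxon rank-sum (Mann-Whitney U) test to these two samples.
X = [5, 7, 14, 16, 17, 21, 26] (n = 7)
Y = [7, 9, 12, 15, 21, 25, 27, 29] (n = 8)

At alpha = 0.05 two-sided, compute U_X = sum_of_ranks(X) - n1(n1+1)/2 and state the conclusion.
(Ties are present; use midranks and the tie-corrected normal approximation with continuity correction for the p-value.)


Step 1: Combine and sort all 15 observations; assign midranks.
sorted (value, group): (5,X), (7,X), (7,Y), (9,Y), (12,Y), (14,X), (15,Y), (16,X), (17,X), (21,X), (21,Y), (25,Y), (26,X), (27,Y), (29,Y)
ranks: 5->1, 7->2.5, 7->2.5, 9->4, 12->5, 14->6, 15->7, 16->8, 17->9, 21->10.5, 21->10.5, 25->12, 26->13, 27->14, 29->15
Step 2: Rank sum for X: R1 = 1 + 2.5 + 6 + 8 + 9 + 10.5 + 13 = 50.
Step 3: U_X = R1 - n1(n1+1)/2 = 50 - 7*8/2 = 50 - 28 = 22.
       U_Y = n1*n2 - U_X = 56 - 22 = 34.
Step 4: Ties are present, so use the tie-corrected normal approximation (with continuity correction) for the p-value.
Step 5: p-value = 0.523707; compare to alpha = 0.05. fail to reject H0.

U_X = 22, p = 0.523707, fail to reject H0 at alpha = 0.05.


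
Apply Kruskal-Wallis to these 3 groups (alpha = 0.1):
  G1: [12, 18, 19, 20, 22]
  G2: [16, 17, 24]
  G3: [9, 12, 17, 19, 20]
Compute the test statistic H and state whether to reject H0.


Step 1: Combine all N = 13 observations and assign midranks.
sorted (value, group, rank): (9,G3,1), (12,G1,2.5), (12,G3,2.5), (16,G2,4), (17,G2,5.5), (17,G3,5.5), (18,G1,7), (19,G1,8.5), (19,G3,8.5), (20,G1,10.5), (20,G3,10.5), (22,G1,12), (24,G2,13)
Step 2: Sum ranks within each group.
R_1 = 40.5 (n_1 = 5)
R_2 = 22.5 (n_2 = 3)
R_3 = 28 (n_3 = 5)
Step 3: H = 12/(N(N+1)) * sum(R_i^2/n_i) - 3(N+1)
     = 12/(13*14) * (40.5^2/5 + 22.5^2/3 + 28^2/5) - 3*14
     = 0.065934 * 653.6 - 42
     = 1.094505.
Step 4: Ties present; correction factor C = 1 - 24/(13^3 - 13) = 0.989011. Corrected H = 1.094505 / 0.989011 = 1.106667.
Step 5: Under H0, H ~ chi^2(2); p-value = 0.575030.
Step 6: alpha = 0.1. fail to reject H0.

H = 1.1067, df = 2, p = 0.575030, fail to reject H0.


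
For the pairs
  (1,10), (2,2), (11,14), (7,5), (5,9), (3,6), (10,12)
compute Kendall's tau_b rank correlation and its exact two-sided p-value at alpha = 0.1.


Step 1: Enumerate the 21 unordered pairs (i,j) with i<j and classify each by sign(x_j-x_i) * sign(y_j-y_i).
  (1,2):dx=+1,dy=-8->D; (1,3):dx=+10,dy=+4->C; (1,4):dx=+6,dy=-5->D; (1,5):dx=+4,dy=-1->D
  (1,6):dx=+2,dy=-4->D; (1,7):dx=+9,dy=+2->C; (2,3):dx=+9,dy=+12->C; (2,4):dx=+5,dy=+3->C
  (2,5):dx=+3,dy=+7->C; (2,6):dx=+1,dy=+4->C; (2,7):dx=+8,dy=+10->C; (3,4):dx=-4,dy=-9->C
  (3,5):dx=-6,dy=-5->C; (3,6):dx=-8,dy=-8->C; (3,7):dx=-1,dy=-2->C; (4,5):dx=-2,dy=+4->D
  (4,6):dx=-4,dy=+1->D; (4,7):dx=+3,dy=+7->C; (5,6):dx=-2,dy=-3->C; (5,7):dx=+5,dy=+3->C
  (6,7):dx=+7,dy=+6->C
Step 2: C = 15, D = 6, total pairs = 21.
Step 3: tau = (C - D)/(n(n-1)/2) = (15 - 6)/21 = 0.428571.
Step 4: Exact two-sided p-value (enumerate n! = 5040 permutations of y under H0): p = 0.238889.
Step 5: alpha = 0.1. fail to reject H0.

tau_b = 0.4286 (C=15, D=6), p = 0.238889, fail to reject H0.


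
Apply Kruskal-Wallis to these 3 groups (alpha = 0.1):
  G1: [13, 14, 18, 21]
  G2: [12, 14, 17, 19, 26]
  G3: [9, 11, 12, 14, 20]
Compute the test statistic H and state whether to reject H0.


Step 1: Combine all N = 14 observations and assign midranks.
sorted (value, group, rank): (9,G3,1), (11,G3,2), (12,G2,3.5), (12,G3,3.5), (13,G1,5), (14,G1,7), (14,G2,7), (14,G3,7), (17,G2,9), (18,G1,10), (19,G2,11), (20,G3,12), (21,G1,13), (26,G2,14)
Step 2: Sum ranks within each group.
R_1 = 35 (n_1 = 4)
R_2 = 44.5 (n_2 = 5)
R_3 = 25.5 (n_3 = 5)
Step 3: H = 12/(N(N+1)) * sum(R_i^2/n_i) - 3(N+1)
     = 12/(14*15) * (35^2/4 + 44.5^2/5 + 25.5^2/5) - 3*15
     = 0.057143 * 832.35 - 45
     = 2.562857.
Step 4: Ties present; correction factor C = 1 - 30/(14^3 - 14) = 0.989011. Corrected H = 2.562857 / 0.989011 = 2.591333.
Step 5: Under H0, H ~ chi^2(2); p-value = 0.273715.
Step 6: alpha = 0.1. fail to reject H0.

H = 2.5913, df = 2, p = 0.273715, fail to reject H0.


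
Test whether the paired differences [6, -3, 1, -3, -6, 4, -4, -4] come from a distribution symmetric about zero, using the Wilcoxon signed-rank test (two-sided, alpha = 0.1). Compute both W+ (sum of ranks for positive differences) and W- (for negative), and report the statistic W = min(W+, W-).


Step 1: Drop any zero differences (none here) and take |d_i|.
|d| = [6, 3, 1, 3, 6, 4, 4, 4]
Step 2: Midrank |d_i| (ties get averaged ranks).
ranks: |6|->7.5, |3|->2.5, |1|->1, |3|->2.5, |6|->7.5, |4|->5, |4|->5, |4|->5
Step 3: Attach original signs; sum ranks with positive sign and with negative sign.
W+ = 7.5 + 1 + 5 = 13.5
W- = 2.5 + 2.5 + 7.5 + 5 + 5 = 22.5
(Check: W+ + W- = 36 should equal n(n+1)/2 = 36.)
Step 4: Test statistic W = min(W+, W-) = 13.5.
Step 5: Ties in |d|, so use the tie-corrected normal approximation.
        E[W] = n(n+1)/4 = 8*9/4 = 18.
        Tie groups: |d|=3 (t=2), |d|=4 (t=3), |d|=6 (t=2); sum(t^3 - t) = 36.
        Var[W] = n(n+1)(2n+1)/24 - sum(t^3-t)/48 = 1224/24 - 36/48 = 50.25.
        z = (W - E[W]) / sqrt(Var[W]) = (13.5 - 18) / 7.0887 = -0.6348.
        Two-sided p = 2*Phi(z) = 0.525552.
Step 6: alpha = 0.1. fail to reject H0.

W+ = 13.5, W- = 22.5, W = min = 13.5, p = 0.525552, fail to reject H0.


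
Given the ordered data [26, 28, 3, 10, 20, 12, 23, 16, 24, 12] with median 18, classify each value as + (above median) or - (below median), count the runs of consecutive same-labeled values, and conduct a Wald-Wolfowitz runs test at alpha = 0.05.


Step 1: Compute median = 18; label A = above, B = below.
Labels in order: AABBABABAB  (n_A = 5, n_B = 5)
Step 2: Count runs R = 8.
Step 3: Under H0 (random ordering), E[R] = 2*n_A*n_B/(n_A+n_B) + 1 = 2*5*5/10 + 1 = 6.0000.
        Var[R] = 2*n_A*n_B*(2*n_A*n_B - n_A - n_B) / ((n_A+n_B)^2 * (n_A+n_B-1)) = 2000/900 = 2.2222.
        SD[R] = 1.4907.
Step 4: Continuity-corrected z = (R - 0.5 - E[R]) / SD[R] = (8 - 0.5 - 6.0000) / 1.4907 = 1.0062.
Step 5: Two-sided p-value via normal approximation = 2*(1 - Phi(|z|)) = 0.314305.
Step 6: alpha = 0.05. fail to reject H0.

R = 8, z = 1.0062, p = 0.314305, fail to reject H0.


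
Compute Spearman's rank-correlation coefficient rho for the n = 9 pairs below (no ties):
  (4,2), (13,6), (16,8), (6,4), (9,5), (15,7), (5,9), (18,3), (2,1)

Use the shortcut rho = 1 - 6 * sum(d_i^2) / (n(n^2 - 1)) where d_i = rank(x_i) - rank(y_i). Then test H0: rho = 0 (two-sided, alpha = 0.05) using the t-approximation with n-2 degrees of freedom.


Step 1: Rank x and y separately (midranks; no ties here).
rank(x): 4->2, 13->6, 16->8, 6->4, 9->5, 15->7, 5->3, 18->9, 2->1
rank(y): 2->2, 6->6, 8->8, 4->4, 5->5, 7->7, 9->9, 3->3, 1->1
Step 2: d_i = R_x(i) - R_y(i); compute d_i^2.
  (2-2)^2=0, (6-6)^2=0, (8-8)^2=0, (4-4)^2=0, (5-5)^2=0, (7-7)^2=0, (3-9)^2=36, (9-3)^2=36, (1-1)^2=0
sum(d^2) = 72.
Step 3: rho = 1 - 6*72 / (9*(9^2 - 1)) = 1 - 432/720 = 0.400000.
Step 4: Under H0, t = rho * sqrt((n-2)/(1-rho^2)) = 1.1547 ~ t(7).
Step 5: Two-sided p-value from the t-distribution with 7 df = 0.286105.
Step 6: alpha = 0.05. fail to reject H0.

rho = 0.4000, p = 0.286105, fail to reject H0 at alpha = 0.05.


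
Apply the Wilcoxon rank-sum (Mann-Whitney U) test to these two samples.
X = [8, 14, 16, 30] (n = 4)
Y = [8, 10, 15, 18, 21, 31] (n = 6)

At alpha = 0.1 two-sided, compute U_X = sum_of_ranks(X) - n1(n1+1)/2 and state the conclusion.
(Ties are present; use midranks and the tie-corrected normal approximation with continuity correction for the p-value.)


Step 1: Combine and sort all 10 observations; assign midranks.
sorted (value, group): (8,X), (8,Y), (10,Y), (14,X), (15,Y), (16,X), (18,Y), (21,Y), (30,X), (31,Y)
ranks: 8->1.5, 8->1.5, 10->3, 14->4, 15->5, 16->6, 18->7, 21->8, 30->9, 31->10
Step 2: Rank sum for X: R1 = 1.5 + 4 + 6 + 9 = 20.5.
Step 3: U_X = R1 - n1(n1+1)/2 = 20.5 - 4*5/2 = 20.5 - 10 = 10.5.
       U_Y = n1*n2 - U_X = 24 - 10.5 = 13.5.
Step 4: Ties are present, so use the tie-corrected normal approximation (with continuity correction) for the p-value.
Step 5: p-value = 0.830664; compare to alpha = 0.1. fail to reject H0.

U_X = 10.5, p = 0.830664, fail to reject H0 at alpha = 0.1.


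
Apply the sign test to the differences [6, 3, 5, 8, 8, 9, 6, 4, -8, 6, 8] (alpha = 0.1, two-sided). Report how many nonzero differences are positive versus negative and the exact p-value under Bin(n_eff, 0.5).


Step 1: Discard zero differences. Original n = 11; n_eff = number of nonzero differences = 11.
Nonzero differences (with sign): +6, +3, +5, +8, +8, +9, +6, +4, -8, +6, +8
Step 2: Count signs: positive = 10, negative = 1.
Step 3: Under H0: P(positive) = 0.5, so the number of positives S ~ Bin(11, 0.5).
Step 4: Two-sided exact p-value = sum of Bin(11,0.5) probabilities at or below the observed probability = 0.011719.
Step 5: alpha = 0.1. reject H0.

n_eff = 11, pos = 10, neg = 1, p = 0.011719, reject H0.


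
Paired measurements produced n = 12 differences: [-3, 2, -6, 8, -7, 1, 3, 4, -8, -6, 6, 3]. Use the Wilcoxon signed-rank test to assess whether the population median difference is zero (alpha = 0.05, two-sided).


Step 1: Drop any zero differences (none here) and take |d_i|.
|d| = [3, 2, 6, 8, 7, 1, 3, 4, 8, 6, 6, 3]
Step 2: Midrank |d_i| (ties get averaged ranks).
ranks: |3|->4, |2|->2, |6|->8, |8|->11.5, |7|->10, |1|->1, |3|->4, |4|->6, |8|->11.5, |6|->8, |6|->8, |3|->4
Step 3: Attach original signs; sum ranks with positive sign and with negative sign.
W+ = 2 + 11.5 + 1 + 4 + 6 + 8 + 4 = 36.5
W- = 4 + 8 + 10 + 11.5 + 8 = 41.5
(Check: W+ + W- = 78 should equal n(n+1)/2 = 78.)
Step 4: Test statistic W = min(W+, W-) = 36.5.
Step 5: Ties in |d|, so use the tie-corrected normal approximation.
        E[W] = n(n+1)/4 = 12*13/4 = 39.
        Tie groups: |d|=3 (t=3), |d|=6 (t=3), |d|=8 (t=2); sum(t^3 - t) = 54.
        Var[W] = n(n+1)(2n+1)/24 - sum(t^3-t)/48 = 3900/24 - 54/48 = 161.375.
        z = (W - E[W]) / sqrt(Var[W]) = (36.5 - 39) / 12.7033 = -0.1968.
        Two-sided p = 2*Phi(z) = 0.843985.
Step 6: alpha = 0.05. fail to reject H0.

W+ = 36.5, W- = 41.5, W = min = 36.5, p = 0.843985, fail to reject H0.


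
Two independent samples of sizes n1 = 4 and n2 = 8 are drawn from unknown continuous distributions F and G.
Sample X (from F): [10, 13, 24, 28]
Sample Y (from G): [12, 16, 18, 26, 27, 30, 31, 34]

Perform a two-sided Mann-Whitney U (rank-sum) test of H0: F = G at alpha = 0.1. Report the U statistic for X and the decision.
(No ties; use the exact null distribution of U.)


Step 1: Combine and sort all 12 observations; assign midranks.
sorted (value, group): (10,X), (12,Y), (13,X), (16,Y), (18,Y), (24,X), (26,Y), (27,Y), (28,X), (30,Y), (31,Y), (34,Y)
ranks: 10->1, 12->2, 13->3, 16->4, 18->5, 24->6, 26->7, 27->8, 28->9, 30->10, 31->11, 34->12
Step 2: Rank sum for X: R1 = 1 + 3 + 6 + 9 = 19.
Step 3: U_X = R1 - n1(n1+1)/2 = 19 - 4*5/2 = 19 - 10 = 9.
       U_Y = n1*n2 - U_X = 32 - 9 = 23.
Step 4: No ties, so the exact null distribution of U (based on enumerating the C(12,4) = 495 equally likely rank assignments) gives the two-sided p-value.
Step 5: p-value = 0.282828; compare to alpha = 0.1. fail to reject H0.

U_X = 9, p = 0.282828, fail to reject H0 at alpha = 0.1.


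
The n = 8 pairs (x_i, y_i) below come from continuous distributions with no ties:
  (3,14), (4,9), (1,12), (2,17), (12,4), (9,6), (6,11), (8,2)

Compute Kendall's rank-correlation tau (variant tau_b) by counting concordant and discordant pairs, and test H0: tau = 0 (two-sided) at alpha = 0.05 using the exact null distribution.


Step 1: Enumerate the 28 unordered pairs (i,j) with i<j and classify each by sign(x_j-x_i) * sign(y_j-y_i).
  (1,2):dx=+1,dy=-5->D; (1,3):dx=-2,dy=-2->C; (1,4):dx=-1,dy=+3->D; (1,5):dx=+9,dy=-10->D
  (1,6):dx=+6,dy=-8->D; (1,7):dx=+3,dy=-3->D; (1,8):dx=+5,dy=-12->D; (2,3):dx=-3,dy=+3->D
  (2,4):dx=-2,dy=+8->D; (2,5):dx=+8,dy=-5->D; (2,6):dx=+5,dy=-3->D; (2,7):dx=+2,dy=+2->C
  (2,8):dx=+4,dy=-7->D; (3,4):dx=+1,dy=+5->C; (3,5):dx=+11,dy=-8->D; (3,6):dx=+8,dy=-6->D
  (3,7):dx=+5,dy=-1->D; (3,8):dx=+7,dy=-10->D; (4,5):dx=+10,dy=-13->D; (4,6):dx=+7,dy=-11->D
  (4,7):dx=+4,dy=-6->D; (4,8):dx=+6,dy=-15->D; (5,6):dx=-3,dy=+2->D; (5,7):dx=-6,dy=+7->D
  (5,8):dx=-4,dy=-2->C; (6,7):dx=-3,dy=+5->D; (6,8):dx=-1,dy=-4->C; (7,8):dx=+2,dy=-9->D
Step 2: C = 5, D = 23, total pairs = 28.
Step 3: tau = (C - D)/(n(n-1)/2) = (5 - 23)/28 = -0.642857.
Step 4: Exact two-sided p-value (enumerate n! = 40320 permutations of y under H0): p = 0.031151.
Step 5: alpha = 0.05. reject H0.

tau_b = -0.6429 (C=5, D=23), p = 0.031151, reject H0.


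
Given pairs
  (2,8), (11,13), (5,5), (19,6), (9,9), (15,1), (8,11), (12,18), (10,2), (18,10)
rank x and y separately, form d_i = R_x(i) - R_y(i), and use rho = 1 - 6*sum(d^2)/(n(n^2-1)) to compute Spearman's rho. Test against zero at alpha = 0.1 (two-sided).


Step 1: Rank x and y separately (midranks; no ties here).
rank(x): 2->1, 11->6, 5->2, 19->10, 9->4, 15->8, 8->3, 12->7, 10->5, 18->9
rank(y): 8->5, 13->9, 5->3, 6->4, 9->6, 1->1, 11->8, 18->10, 2->2, 10->7
Step 2: d_i = R_x(i) - R_y(i); compute d_i^2.
  (1-5)^2=16, (6-9)^2=9, (2-3)^2=1, (10-4)^2=36, (4-6)^2=4, (8-1)^2=49, (3-8)^2=25, (7-10)^2=9, (5-2)^2=9, (9-7)^2=4
sum(d^2) = 162.
Step 3: rho = 1 - 6*162 / (10*(10^2 - 1)) = 1 - 972/990 = 0.018182.
Step 4: Under H0, t = rho * sqrt((n-2)/(1-rho^2)) = 0.0514 ~ t(8).
Step 5: Two-sided p-value from the t-distribution with 8 df = 0.960240.
Step 6: alpha = 0.1. fail to reject H0.

rho = 0.0182, p = 0.960240, fail to reject H0 at alpha = 0.1.


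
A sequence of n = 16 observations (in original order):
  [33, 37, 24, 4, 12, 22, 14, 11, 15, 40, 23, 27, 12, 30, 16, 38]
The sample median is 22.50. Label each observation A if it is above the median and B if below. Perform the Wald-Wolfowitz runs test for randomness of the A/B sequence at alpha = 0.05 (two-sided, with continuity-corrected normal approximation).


Step 1: Compute median = 22.50; label A = above, B = below.
Labels in order: AAABBBBBBAAABABA  (n_A = 8, n_B = 8)
Step 2: Count runs R = 7.
Step 3: Under H0 (random ordering), E[R] = 2*n_A*n_B/(n_A+n_B) + 1 = 2*8*8/16 + 1 = 9.0000.
        Var[R] = 2*n_A*n_B*(2*n_A*n_B - n_A - n_B) / ((n_A+n_B)^2 * (n_A+n_B-1)) = 14336/3840 = 3.7333.
        SD[R] = 1.9322.
Step 4: Continuity-corrected z = (R + 0.5 - E[R]) / SD[R] = (7 + 0.5 - 9.0000) / 1.9322 = -0.7763.
Step 5: Two-sided p-value via normal approximation = 2*(1 - Phi(|z|)) = 0.437558.
Step 6: alpha = 0.05. fail to reject H0.

R = 7, z = -0.7763, p = 0.437558, fail to reject H0.


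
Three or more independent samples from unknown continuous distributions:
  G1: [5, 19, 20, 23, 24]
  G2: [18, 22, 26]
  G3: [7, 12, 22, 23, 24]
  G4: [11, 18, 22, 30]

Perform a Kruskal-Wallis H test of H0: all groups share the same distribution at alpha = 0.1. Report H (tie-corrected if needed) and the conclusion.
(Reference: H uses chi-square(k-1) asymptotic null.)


Step 1: Combine all N = 17 observations and assign midranks.
sorted (value, group, rank): (5,G1,1), (7,G3,2), (11,G4,3), (12,G3,4), (18,G2,5.5), (18,G4,5.5), (19,G1,7), (20,G1,8), (22,G2,10), (22,G3,10), (22,G4,10), (23,G1,12.5), (23,G3,12.5), (24,G1,14.5), (24,G3,14.5), (26,G2,16), (30,G4,17)
Step 2: Sum ranks within each group.
R_1 = 43 (n_1 = 5)
R_2 = 31.5 (n_2 = 3)
R_3 = 43 (n_3 = 5)
R_4 = 35.5 (n_4 = 4)
Step 3: H = 12/(N(N+1)) * sum(R_i^2/n_i) - 3(N+1)
     = 12/(17*18) * (43^2/5 + 31.5^2/3 + 43^2/5 + 35.5^2/4) - 3*18
     = 0.039216 * 1385.41 - 54
     = 0.329902.
Step 4: Ties present; correction factor C = 1 - 42/(17^3 - 17) = 0.991422. Corrected H = 0.329902 / 0.991422 = 0.332756.
Step 5: Under H0, H ~ chi^2(3); p-value = 0.953755.
Step 6: alpha = 0.1. fail to reject H0.

H = 0.3328, df = 3, p = 0.953755, fail to reject H0.


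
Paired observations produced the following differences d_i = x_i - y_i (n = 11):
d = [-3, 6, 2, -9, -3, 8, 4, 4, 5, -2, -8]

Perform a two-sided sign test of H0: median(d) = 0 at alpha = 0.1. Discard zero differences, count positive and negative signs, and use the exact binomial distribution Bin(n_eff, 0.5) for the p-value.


Step 1: Discard zero differences. Original n = 11; n_eff = number of nonzero differences = 11.
Nonzero differences (with sign): -3, +6, +2, -9, -3, +8, +4, +4, +5, -2, -8
Step 2: Count signs: positive = 6, negative = 5.
Step 3: Under H0: P(positive) = 0.5, so the number of positives S ~ Bin(11, 0.5).
Step 4: Two-sided exact p-value = sum of Bin(11,0.5) probabilities at or below the observed probability = 1.000000.
Step 5: alpha = 0.1. fail to reject H0.

n_eff = 11, pos = 6, neg = 5, p = 1.000000, fail to reject H0.


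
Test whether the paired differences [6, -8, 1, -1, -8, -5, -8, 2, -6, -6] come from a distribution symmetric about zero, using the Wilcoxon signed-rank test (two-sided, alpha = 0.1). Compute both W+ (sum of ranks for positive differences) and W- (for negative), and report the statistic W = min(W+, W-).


Step 1: Drop any zero differences (none here) and take |d_i|.
|d| = [6, 8, 1, 1, 8, 5, 8, 2, 6, 6]
Step 2: Midrank |d_i| (ties get averaged ranks).
ranks: |6|->6, |8|->9, |1|->1.5, |1|->1.5, |8|->9, |5|->4, |8|->9, |2|->3, |6|->6, |6|->6
Step 3: Attach original signs; sum ranks with positive sign and with negative sign.
W+ = 6 + 1.5 + 3 = 10.5
W- = 9 + 1.5 + 9 + 4 + 9 + 6 + 6 = 44.5
(Check: W+ + W- = 55 should equal n(n+1)/2 = 55.)
Step 4: Test statistic W = min(W+, W-) = 10.5.
Step 5: Ties in |d|, so use the tie-corrected normal approximation.
        E[W] = n(n+1)/4 = 10*11/4 = 27.5.
        Tie groups: |d|=1 (t=2), |d|=6 (t=3), |d|=8 (t=3); sum(t^3 - t) = 54.
        Var[W] = n(n+1)(2n+1)/24 - sum(t^3-t)/48 = 2310/24 - 54/48 = 95.125.
        z = (W - E[W]) / sqrt(Var[W]) = (10.5 - 27.5) / 9.7532 = -1.7430.
        Two-sided p = 2*Phi(z) = 0.081331.
Step 6: alpha = 0.1. reject H0.

W+ = 10.5, W- = 44.5, W = min = 10.5, p = 0.081331, reject H0.


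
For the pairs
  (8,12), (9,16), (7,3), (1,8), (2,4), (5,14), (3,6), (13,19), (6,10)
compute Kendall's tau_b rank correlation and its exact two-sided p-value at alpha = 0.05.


Step 1: Enumerate the 36 unordered pairs (i,j) with i<j and classify each by sign(x_j-x_i) * sign(y_j-y_i).
  (1,2):dx=+1,dy=+4->C; (1,3):dx=-1,dy=-9->C; (1,4):dx=-7,dy=-4->C; (1,5):dx=-6,dy=-8->C
  (1,6):dx=-3,dy=+2->D; (1,7):dx=-5,dy=-6->C; (1,8):dx=+5,dy=+7->C; (1,9):dx=-2,dy=-2->C
  (2,3):dx=-2,dy=-13->C; (2,4):dx=-8,dy=-8->C; (2,5):dx=-7,dy=-12->C; (2,6):dx=-4,dy=-2->C
  (2,7):dx=-6,dy=-10->C; (2,8):dx=+4,dy=+3->C; (2,9):dx=-3,dy=-6->C; (3,4):dx=-6,dy=+5->D
  (3,5):dx=-5,dy=+1->D; (3,6):dx=-2,dy=+11->D; (3,7):dx=-4,dy=+3->D; (3,8):dx=+6,dy=+16->C
  (3,9):dx=-1,dy=+7->D; (4,5):dx=+1,dy=-4->D; (4,6):dx=+4,dy=+6->C; (4,7):dx=+2,dy=-2->D
  (4,8):dx=+12,dy=+11->C; (4,9):dx=+5,dy=+2->C; (5,6):dx=+3,dy=+10->C; (5,7):dx=+1,dy=+2->C
  (5,8):dx=+11,dy=+15->C; (5,9):dx=+4,dy=+6->C; (6,7):dx=-2,dy=-8->C; (6,8):dx=+8,dy=+5->C
  (6,9):dx=+1,dy=-4->D; (7,8):dx=+10,dy=+13->C; (7,9):dx=+3,dy=+4->C; (8,9):dx=-7,dy=-9->C
Step 2: C = 27, D = 9, total pairs = 36.
Step 3: tau = (C - D)/(n(n-1)/2) = (27 - 9)/36 = 0.500000.
Step 4: Exact two-sided p-value (enumerate n! = 362880 permutations of y under H0): p = 0.075176.
Step 5: alpha = 0.05. fail to reject H0.

tau_b = 0.5000 (C=27, D=9), p = 0.075176, fail to reject H0.


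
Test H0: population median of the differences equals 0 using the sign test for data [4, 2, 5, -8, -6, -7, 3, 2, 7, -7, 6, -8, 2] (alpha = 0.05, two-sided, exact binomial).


Step 1: Discard zero differences. Original n = 13; n_eff = number of nonzero differences = 13.
Nonzero differences (with sign): +4, +2, +5, -8, -6, -7, +3, +2, +7, -7, +6, -8, +2
Step 2: Count signs: positive = 8, negative = 5.
Step 3: Under H0: P(positive) = 0.5, so the number of positives S ~ Bin(13, 0.5).
Step 4: Two-sided exact p-value = sum of Bin(13,0.5) probabilities at or below the observed probability = 0.581055.
Step 5: alpha = 0.05. fail to reject H0.

n_eff = 13, pos = 8, neg = 5, p = 0.581055, fail to reject H0.


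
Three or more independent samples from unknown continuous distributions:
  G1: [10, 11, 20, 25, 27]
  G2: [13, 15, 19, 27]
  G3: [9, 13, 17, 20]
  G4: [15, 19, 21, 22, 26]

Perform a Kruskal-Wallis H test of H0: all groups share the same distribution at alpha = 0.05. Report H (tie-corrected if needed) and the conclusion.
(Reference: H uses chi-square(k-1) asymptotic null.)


Step 1: Combine all N = 18 observations and assign midranks.
sorted (value, group, rank): (9,G3,1), (10,G1,2), (11,G1,3), (13,G2,4.5), (13,G3,4.5), (15,G2,6.5), (15,G4,6.5), (17,G3,8), (19,G2,9.5), (19,G4,9.5), (20,G1,11.5), (20,G3,11.5), (21,G4,13), (22,G4,14), (25,G1,15), (26,G4,16), (27,G1,17.5), (27,G2,17.5)
Step 2: Sum ranks within each group.
R_1 = 49 (n_1 = 5)
R_2 = 38 (n_2 = 4)
R_3 = 25 (n_3 = 4)
R_4 = 59 (n_4 = 5)
Step 3: H = 12/(N(N+1)) * sum(R_i^2/n_i) - 3(N+1)
     = 12/(18*19) * (49^2/5 + 38^2/4 + 25^2/4 + 59^2/5) - 3*19
     = 0.035088 * 1693.65 - 57
     = 2.426316.
Step 4: Ties present; correction factor C = 1 - 30/(18^3 - 18) = 0.994840. Corrected H = 2.426316 / 0.994840 = 2.438900.
Step 5: Under H0, H ~ chi^2(3); p-value = 0.486434.
Step 6: alpha = 0.05. fail to reject H0.

H = 2.4389, df = 3, p = 0.486434, fail to reject H0.


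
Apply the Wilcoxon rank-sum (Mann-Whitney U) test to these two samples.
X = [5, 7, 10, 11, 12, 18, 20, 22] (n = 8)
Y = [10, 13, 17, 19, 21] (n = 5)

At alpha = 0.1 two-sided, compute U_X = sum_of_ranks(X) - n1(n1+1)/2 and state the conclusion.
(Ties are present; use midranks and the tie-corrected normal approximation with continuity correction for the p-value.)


Step 1: Combine and sort all 13 observations; assign midranks.
sorted (value, group): (5,X), (7,X), (10,X), (10,Y), (11,X), (12,X), (13,Y), (17,Y), (18,X), (19,Y), (20,X), (21,Y), (22,X)
ranks: 5->1, 7->2, 10->3.5, 10->3.5, 11->5, 12->6, 13->7, 17->8, 18->9, 19->10, 20->11, 21->12, 22->13
Step 2: Rank sum for X: R1 = 1 + 2 + 3.5 + 5 + 6 + 9 + 11 + 13 = 50.5.
Step 3: U_X = R1 - n1(n1+1)/2 = 50.5 - 8*9/2 = 50.5 - 36 = 14.5.
       U_Y = n1*n2 - U_X = 40 - 14.5 = 25.5.
Step 4: Ties are present, so use the tie-corrected normal approximation (with continuity correction) for the p-value.
Step 5: p-value = 0.463600; compare to alpha = 0.1. fail to reject H0.

U_X = 14.5, p = 0.463600, fail to reject H0 at alpha = 0.1.


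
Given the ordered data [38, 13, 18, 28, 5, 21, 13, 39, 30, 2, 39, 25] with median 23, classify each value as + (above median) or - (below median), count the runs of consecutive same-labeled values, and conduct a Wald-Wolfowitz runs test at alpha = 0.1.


Step 1: Compute median = 23; label A = above, B = below.
Labels in order: ABBABBBAABAA  (n_A = 6, n_B = 6)
Step 2: Count runs R = 7.
Step 3: Under H0 (random ordering), E[R] = 2*n_A*n_B/(n_A+n_B) + 1 = 2*6*6/12 + 1 = 7.0000.
        Var[R] = 2*n_A*n_B*(2*n_A*n_B - n_A - n_B) / ((n_A+n_B)^2 * (n_A+n_B-1)) = 4320/1584 = 2.7273.
        SD[R] = 1.6514.
Step 4: R = E[R], so z = 0 with no continuity correction.
Step 5: Two-sided p-value via normal approximation = 2*(1 - Phi(|z|)) = 1.000000.
Step 6: alpha = 0.1. fail to reject H0.

R = 7, z = 0.0000, p = 1.000000, fail to reject H0.


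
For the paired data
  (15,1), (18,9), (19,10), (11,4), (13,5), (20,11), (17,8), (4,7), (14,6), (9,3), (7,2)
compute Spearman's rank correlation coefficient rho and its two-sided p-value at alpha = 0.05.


Step 1: Rank x and y separately (midranks; no ties here).
rank(x): 15->7, 18->9, 19->10, 11->4, 13->5, 20->11, 17->8, 4->1, 14->6, 9->3, 7->2
rank(y): 1->1, 9->9, 10->10, 4->4, 5->5, 11->11, 8->8, 7->7, 6->6, 3->3, 2->2
Step 2: d_i = R_x(i) - R_y(i); compute d_i^2.
  (7-1)^2=36, (9-9)^2=0, (10-10)^2=0, (4-4)^2=0, (5-5)^2=0, (11-11)^2=0, (8-8)^2=0, (1-7)^2=36, (6-6)^2=0, (3-3)^2=0, (2-2)^2=0
sum(d^2) = 72.
Step 3: rho = 1 - 6*72 / (11*(11^2 - 1)) = 1 - 432/1320 = 0.672727.
Step 4: Under H0, t = rho * sqrt((n-2)/(1-rho^2)) = 2.7277 ~ t(9).
Step 5: Two-sided p-value from the t-distribution with 9 df = 0.023313.
Step 6: alpha = 0.05. reject H0.

rho = 0.6727, p = 0.023313, reject H0 at alpha = 0.05.


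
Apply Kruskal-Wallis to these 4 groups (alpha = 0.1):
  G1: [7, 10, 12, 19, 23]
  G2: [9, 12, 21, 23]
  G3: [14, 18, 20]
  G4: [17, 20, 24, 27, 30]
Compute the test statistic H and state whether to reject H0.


Step 1: Combine all N = 17 observations and assign midranks.
sorted (value, group, rank): (7,G1,1), (9,G2,2), (10,G1,3), (12,G1,4.5), (12,G2,4.5), (14,G3,6), (17,G4,7), (18,G3,8), (19,G1,9), (20,G3,10.5), (20,G4,10.5), (21,G2,12), (23,G1,13.5), (23,G2,13.5), (24,G4,15), (27,G4,16), (30,G4,17)
Step 2: Sum ranks within each group.
R_1 = 31 (n_1 = 5)
R_2 = 32 (n_2 = 4)
R_3 = 24.5 (n_3 = 3)
R_4 = 65.5 (n_4 = 5)
Step 3: H = 12/(N(N+1)) * sum(R_i^2/n_i) - 3(N+1)
     = 12/(17*18) * (31^2/5 + 32^2/4 + 24.5^2/3 + 65.5^2/5) - 3*18
     = 0.039216 * 1506.33 - 54
     = 5.071895.
Step 4: Ties present; correction factor C = 1 - 18/(17^3 - 17) = 0.996324. Corrected H = 5.071895 / 0.996324 = 5.090611.
Step 5: Under H0, H ~ chi^2(3); p-value = 0.165281.
Step 6: alpha = 0.1. fail to reject H0.

H = 5.0906, df = 3, p = 0.165281, fail to reject H0.


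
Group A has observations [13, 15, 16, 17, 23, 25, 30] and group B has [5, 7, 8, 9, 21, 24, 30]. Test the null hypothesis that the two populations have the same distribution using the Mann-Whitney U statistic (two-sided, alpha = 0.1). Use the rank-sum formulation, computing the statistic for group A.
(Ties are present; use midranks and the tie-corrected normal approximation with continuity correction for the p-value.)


Step 1: Combine and sort all 14 observations; assign midranks.
sorted (value, group): (5,Y), (7,Y), (8,Y), (9,Y), (13,X), (15,X), (16,X), (17,X), (21,Y), (23,X), (24,Y), (25,X), (30,X), (30,Y)
ranks: 5->1, 7->2, 8->3, 9->4, 13->5, 15->6, 16->7, 17->8, 21->9, 23->10, 24->11, 25->12, 30->13.5, 30->13.5
Step 2: Rank sum for X: R1 = 5 + 6 + 7 + 8 + 10 + 12 + 13.5 = 61.5.
Step 3: U_X = R1 - n1(n1+1)/2 = 61.5 - 7*8/2 = 61.5 - 28 = 33.5.
       U_Y = n1*n2 - U_X = 49 - 33.5 = 15.5.
Step 4: Ties are present, so use the tie-corrected normal approximation (with continuity correction) for the p-value.
Step 5: p-value = 0.276911; compare to alpha = 0.1. fail to reject H0.

U_X = 33.5, p = 0.276911, fail to reject H0 at alpha = 0.1.


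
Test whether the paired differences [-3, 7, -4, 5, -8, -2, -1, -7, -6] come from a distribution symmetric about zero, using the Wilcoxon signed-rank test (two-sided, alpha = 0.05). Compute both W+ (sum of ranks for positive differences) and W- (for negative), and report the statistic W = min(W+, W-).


Step 1: Drop any zero differences (none here) and take |d_i|.
|d| = [3, 7, 4, 5, 8, 2, 1, 7, 6]
Step 2: Midrank |d_i| (ties get averaged ranks).
ranks: |3|->3, |7|->7.5, |4|->4, |5|->5, |8|->9, |2|->2, |1|->1, |7|->7.5, |6|->6
Step 3: Attach original signs; sum ranks with positive sign and with negative sign.
W+ = 7.5 + 5 = 12.5
W- = 3 + 4 + 9 + 2 + 1 + 7.5 + 6 = 32.5
(Check: W+ + W- = 45 should equal n(n+1)/2 = 45.)
Step 4: Test statistic W = min(W+, W-) = 12.5.
Step 5: Ties in |d|, so use the tie-corrected normal approximation.
        E[W] = n(n+1)/4 = 9*10/4 = 22.5.
        Tie groups: |d|=7 (t=2); sum(t^3 - t) = 6.
        Var[W] = n(n+1)(2n+1)/24 - sum(t^3-t)/48 = 1710/24 - 6/48 = 71.125.
        z = (W - E[W]) / sqrt(Var[W]) = (12.5 - 22.5) / 8.4336 = -1.1857.
        Two-sided p = 2*Phi(z) = 0.235726.
Step 6: alpha = 0.05. fail to reject H0.

W+ = 12.5, W- = 32.5, W = min = 12.5, p = 0.235726, fail to reject H0.


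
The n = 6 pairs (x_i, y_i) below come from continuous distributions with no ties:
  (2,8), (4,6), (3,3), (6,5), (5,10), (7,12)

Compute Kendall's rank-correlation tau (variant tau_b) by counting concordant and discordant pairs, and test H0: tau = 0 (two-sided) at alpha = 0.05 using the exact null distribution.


Step 1: Enumerate the 15 unordered pairs (i,j) with i<j and classify each by sign(x_j-x_i) * sign(y_j-y_i).
  (1,2):dx=+2,dy=-2->D; (1,3):dx=+1,dy=-5->D; (1,4):dx=+4,dy=-3->D; (1,5):dx=+3,dy=+2->C
  (1,6):dx=+5,dy=+4->C; (2,3):dx=-1,dy=-3->C; (2,4):dx=+2,dy=-1->D; (2,5):dx=+1,dy=+4->C
  (2,6):dx=+3,dy=+6->C; (3,4):dx=+3,dy=+2->C; (3,5):dx=+2,dy=+7->C; (3,6):dx=+4,dy=+9->C
  (4,5):dx=-1,dy=+5->D; (4,6):dx=+1,dy=+7->C; (5,6):dx=+2,dy=+2->C
Step 2: C = 10, D = 5, total pairs = 15.
Step 3: tau = (C - D)/(n(n-1)/2) = (10 - 5)/15 = 0.333333.
Step 4: Exact two-sided p-value (enumerate n! = 720 permutations of y under H0): p = 0.469444.
Step 5: alpha = 0.05. fail to reject H0.

tau_b = 0.3333 (C=10, D=5), p = 0.469444, fail to reject H0.


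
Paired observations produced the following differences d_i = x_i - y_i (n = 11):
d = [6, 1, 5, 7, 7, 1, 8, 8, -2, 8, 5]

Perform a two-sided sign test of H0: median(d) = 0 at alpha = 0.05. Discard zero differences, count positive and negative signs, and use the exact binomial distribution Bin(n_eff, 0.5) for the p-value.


Step 1: Discard zero differences. Original n = 11; n_eff = number of nonzero differences = 11.
Nonzero differences (with sign): +6, +1, +5, +7, +7, +1, +8, +8, -2, +8, +5
Step 2: Count signs: positive = 10, negative = 1.
Step 3: Under H0: P(positive) = 0.5, so the number of positives S ~ Bin(11, 0.5).
Step 4: Two-sided exact p-value = sum of Bin(11,0.5) probabilities at or below the observed probability = 0.011719.
Step 5: alpha = 0.05. reject H0.

n_eff = 11, pos = 10, neg = 1, p = 0.011719, reject H0.
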